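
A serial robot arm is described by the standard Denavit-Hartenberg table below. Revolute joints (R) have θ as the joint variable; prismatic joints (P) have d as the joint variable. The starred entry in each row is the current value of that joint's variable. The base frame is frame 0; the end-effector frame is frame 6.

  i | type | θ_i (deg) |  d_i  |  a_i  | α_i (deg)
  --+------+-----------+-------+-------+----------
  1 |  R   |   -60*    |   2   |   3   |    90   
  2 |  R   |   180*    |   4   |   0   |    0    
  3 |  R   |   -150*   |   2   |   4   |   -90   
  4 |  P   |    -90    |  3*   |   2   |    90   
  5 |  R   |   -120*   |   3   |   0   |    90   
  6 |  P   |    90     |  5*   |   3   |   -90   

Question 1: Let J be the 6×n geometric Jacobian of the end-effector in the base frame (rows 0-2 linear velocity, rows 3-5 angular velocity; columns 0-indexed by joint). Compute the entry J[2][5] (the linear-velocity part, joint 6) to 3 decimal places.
0.433

prismatic axis z_5 = (0.6250,0.6495,0.4330)
J_v[:, 5] = z_5; J_ω[:, 5] = (0,0,0)
entry J[2][5] = 0.4330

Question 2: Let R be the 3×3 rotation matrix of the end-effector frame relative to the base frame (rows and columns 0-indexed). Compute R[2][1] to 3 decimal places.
End-effector y-axis (col 1 of R) = (-0.6250,-0.6495,-0.4330)
R[2][1] = -0.4330

-0.433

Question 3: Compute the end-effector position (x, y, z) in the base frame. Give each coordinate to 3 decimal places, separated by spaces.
after link 1: o_1 = (1.5000, -2.5981, 2.0000)
after link 2: o_2 = (-1.9641, -4.5981, 2.0000)
after link 3: o_3 = (-1.9641, -8.5981, 4.0000)
after link 4: o_4 = (-4.4462, -8.2990, 6.5981)
after link 5: o_5 = (-5.7452, -6.0490, 5.0981)
after link 6: o_6 = (-3.9192, -0.5514, 5.7631)

-3.919 -0.551 5.763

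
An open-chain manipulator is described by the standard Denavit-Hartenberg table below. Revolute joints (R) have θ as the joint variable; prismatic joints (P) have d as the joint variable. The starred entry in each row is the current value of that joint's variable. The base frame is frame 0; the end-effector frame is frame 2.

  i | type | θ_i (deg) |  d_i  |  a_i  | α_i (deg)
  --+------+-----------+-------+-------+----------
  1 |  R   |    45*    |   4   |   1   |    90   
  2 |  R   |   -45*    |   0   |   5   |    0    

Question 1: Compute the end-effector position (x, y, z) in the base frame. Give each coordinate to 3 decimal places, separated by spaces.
3.207 3.207 0.464

after link 1: o_1 = (0.7071, 0.7071, 4.0000)
after link 2: o_2 = (3.2071, 3.2071, 0.4645)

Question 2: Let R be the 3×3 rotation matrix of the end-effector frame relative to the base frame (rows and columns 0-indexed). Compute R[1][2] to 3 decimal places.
End-effector z-axis (col 2 of R) = (0.7071,-0.7071,0.0000)
R[1][2] = -0.7071

-0.707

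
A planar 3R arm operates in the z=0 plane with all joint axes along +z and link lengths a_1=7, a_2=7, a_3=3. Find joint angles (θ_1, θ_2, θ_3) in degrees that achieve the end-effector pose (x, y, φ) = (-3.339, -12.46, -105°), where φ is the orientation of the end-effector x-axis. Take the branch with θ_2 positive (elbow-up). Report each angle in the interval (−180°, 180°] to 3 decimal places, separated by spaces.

wrist centre = target − a_3·(cos φ, sin φ) = (-2.5625, -9.5622)
cos θ_2 = (98.0027−7²−7²)/(2·7·7) = 0.0000; θ_2 = 89.9984° (elbow-up)
β = atan2(-9.5622,-2.5625) = -105.0020°; ψ = atan2(7.0000,7.0002) = 44.9992°
θ_1 = β − ψ = -150.0012°
θ_3 = φ − θ_1 − θ_2 = -44.9972° (wrapped to (-180°,180°])

-150.001 89.998 -44.997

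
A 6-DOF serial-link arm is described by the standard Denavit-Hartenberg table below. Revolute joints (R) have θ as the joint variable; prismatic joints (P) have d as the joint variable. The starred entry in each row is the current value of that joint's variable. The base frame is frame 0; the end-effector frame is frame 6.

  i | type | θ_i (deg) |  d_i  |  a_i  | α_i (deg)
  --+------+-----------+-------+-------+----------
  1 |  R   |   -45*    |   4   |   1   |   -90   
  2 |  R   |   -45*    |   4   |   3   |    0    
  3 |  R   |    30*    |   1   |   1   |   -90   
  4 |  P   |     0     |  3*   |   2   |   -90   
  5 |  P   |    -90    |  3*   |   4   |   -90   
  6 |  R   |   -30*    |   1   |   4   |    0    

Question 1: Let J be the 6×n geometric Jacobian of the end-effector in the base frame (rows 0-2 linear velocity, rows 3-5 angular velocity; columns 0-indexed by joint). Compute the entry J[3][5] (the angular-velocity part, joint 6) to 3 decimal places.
0.683

axis z_5 = (0.6830,-0.6830,0.2588); lever o_n−o_5 = (-0.0972,-2.7312,-3.0872)
cross product → J_v[:, 5] = (2.8155,2.0835,-1.9319)
J_ω[:, 5] = z_5
entry J[3][5] = 0.6830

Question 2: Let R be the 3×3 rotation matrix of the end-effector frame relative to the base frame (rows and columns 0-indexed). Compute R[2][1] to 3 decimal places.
End-effector y-axis (col 1 of R) = (0.7039,0.5209,-0.4830)
R[2][1] = -0.4830

-0.483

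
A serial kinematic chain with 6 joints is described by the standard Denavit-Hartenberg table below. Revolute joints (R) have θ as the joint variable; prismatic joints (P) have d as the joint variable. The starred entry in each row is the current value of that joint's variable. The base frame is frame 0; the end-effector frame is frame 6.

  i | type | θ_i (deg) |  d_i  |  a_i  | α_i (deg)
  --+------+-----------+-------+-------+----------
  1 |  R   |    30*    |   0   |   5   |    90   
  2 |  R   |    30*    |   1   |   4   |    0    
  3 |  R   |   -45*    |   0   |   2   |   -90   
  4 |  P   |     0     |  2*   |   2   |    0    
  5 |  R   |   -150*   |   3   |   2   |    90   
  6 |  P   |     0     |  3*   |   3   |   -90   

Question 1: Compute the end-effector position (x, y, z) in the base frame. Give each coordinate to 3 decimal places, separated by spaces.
7.371 3.214 7.303

after link 1: o_1 = (4.3301, 2.5000, 0.0000)
after link 2: o_2 = (7.8301, 3.3660, 2.0000)
after link 3: o_3 = (9.5032, 4.3320, 1.4824)
after link 4: o_4 = (11.6245, 5.5567, 2.8966)
after link 5: o_5 = (11.3480, 4.2424, 6.2426)
after link 6: o_6 = (7.3709, 3.2141, 7.3033)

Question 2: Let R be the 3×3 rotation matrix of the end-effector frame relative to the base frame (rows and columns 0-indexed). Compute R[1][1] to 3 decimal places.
-0.509

End-effector y-axis (col 1 of R) = (0.8513,-0.5085,-0.1294)
R[1][1] = -0.5085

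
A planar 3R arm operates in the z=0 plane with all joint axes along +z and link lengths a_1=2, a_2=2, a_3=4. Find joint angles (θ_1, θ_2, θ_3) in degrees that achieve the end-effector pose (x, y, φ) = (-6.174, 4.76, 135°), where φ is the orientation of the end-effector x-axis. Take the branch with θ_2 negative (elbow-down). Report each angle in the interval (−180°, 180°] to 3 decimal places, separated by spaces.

165.031 -30.063 0.031

wrist centre = target − a_3·(cos φ, sin φ) = (-3.3456, 1.9316)
cos θ_2 = (14.9238−2²−2²)/(2·2·2) = 0.8655; θ_2 = -30.0626° (elbow-down)
β = atan2(1.9316,-3.3456) = 149.9999°; ψ = atan2(-1.0019,3.7310) = -15.0313°
θ_1 = β − ψ = 165.0312°
θ_3 = φ − θ_1 − θ_2 = 0.0313° (wrapped to (-180°,180°])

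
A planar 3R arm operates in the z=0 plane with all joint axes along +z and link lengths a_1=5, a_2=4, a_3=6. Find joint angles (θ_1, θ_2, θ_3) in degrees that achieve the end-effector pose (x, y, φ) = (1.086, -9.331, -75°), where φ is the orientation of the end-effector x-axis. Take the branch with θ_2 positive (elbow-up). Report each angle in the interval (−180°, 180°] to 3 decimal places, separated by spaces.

wrist centre = target − a_3·(cos φ, sin φ) = (-0.4669, -3.5354)
cos θ_2 = (12.7174−5²−4²)/(2·5·4) = -0.7071; θ_2 = 134.9967° (elbow-up)
β = atan2(-3.5354,-0.4669) = -97.5233°; ψ = atan2(2.8286,2.1717) = 52.4836°
θ_1 = β − ψ = -150.0070°
θ_3 = φ − θ_1 − θ_2 = -59.9897° (wrapped to (-180°,180°])

-150.007 134.997 -59.990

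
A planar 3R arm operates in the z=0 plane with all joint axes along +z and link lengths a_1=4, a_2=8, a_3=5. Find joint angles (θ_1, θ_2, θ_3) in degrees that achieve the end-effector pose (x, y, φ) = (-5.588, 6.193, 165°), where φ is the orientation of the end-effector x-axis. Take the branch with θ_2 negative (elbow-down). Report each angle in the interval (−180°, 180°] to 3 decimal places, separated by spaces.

wrist centre = target − a_3·(cos φ, sin φ) = (-0.7584, 4.8989)
cos θ_2 = (24.5744−4²−8²)/(2·4·8) = -0.8660; θ_2 = -150.0000° (elbow-down)
β = atan2(4.8989,-0.7584) = 98.7998°; ψ = atan2(-4.0000,-2.9282) = -126.2060°
θ_1 = β − ψ = 225.0057°
θ_3 = φ − θ_1 − θ_2 = 89.9942° (wrapped to (-180°,180°])

-134.994 -150.000 89.994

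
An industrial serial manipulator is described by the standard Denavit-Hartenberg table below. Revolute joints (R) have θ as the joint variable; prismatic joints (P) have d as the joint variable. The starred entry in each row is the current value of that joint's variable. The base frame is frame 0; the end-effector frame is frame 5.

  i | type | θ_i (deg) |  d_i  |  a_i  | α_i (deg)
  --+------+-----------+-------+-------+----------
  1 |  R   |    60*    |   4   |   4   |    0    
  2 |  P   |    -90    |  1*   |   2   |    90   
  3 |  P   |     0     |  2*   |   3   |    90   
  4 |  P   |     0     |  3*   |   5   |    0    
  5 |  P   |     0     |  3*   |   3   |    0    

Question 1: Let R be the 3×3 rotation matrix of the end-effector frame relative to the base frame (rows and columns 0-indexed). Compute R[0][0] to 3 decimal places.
0.866

End-effector x-axis (col 0 of R) = (0.8660,-0.5000,0.0000)
R[0][0] = 0.8660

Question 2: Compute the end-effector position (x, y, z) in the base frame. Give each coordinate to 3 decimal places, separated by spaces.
12.258 -4.768 -1.000

after link 1: o_1 = (2.0000, 3.4641, 4.0000)
after link 2: o_2 = (3.7321, 2.4641, 5.0000)
after link 3: o_3 = (5.3301, -0.7679, 5.0000)
after link 4: o_4 = (9.6603, -3.2679, 2.0000)
after link 5: o_5 = (12.2583, -4.7679, -1.0000)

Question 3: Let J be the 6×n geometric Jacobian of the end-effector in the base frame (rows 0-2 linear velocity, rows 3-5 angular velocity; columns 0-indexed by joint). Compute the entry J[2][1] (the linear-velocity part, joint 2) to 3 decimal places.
prismatic axis z_1 = (0.0000,0.0000,1.0000)
J_v[:, 1] = z_1; J_ω[:, 1] = (0,0,0)
entry J[2][1] = 1.0000

1.000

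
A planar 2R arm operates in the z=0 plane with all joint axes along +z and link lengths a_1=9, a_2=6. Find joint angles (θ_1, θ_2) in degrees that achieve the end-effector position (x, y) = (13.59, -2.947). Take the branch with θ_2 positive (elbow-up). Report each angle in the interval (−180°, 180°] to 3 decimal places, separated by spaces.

cos θ_2 = (193.3729−9²−6²)/(2·9·6) = 0.7072; θ_2 = 44.9960° (elbow-up)
β = atan2(-2.9470,13.5900) = -12.2352°; ψ = atan2(4.2423,13.2429) = 17.7627°
θ_1 = β − ψ = -29.9979°

-29.998 44.996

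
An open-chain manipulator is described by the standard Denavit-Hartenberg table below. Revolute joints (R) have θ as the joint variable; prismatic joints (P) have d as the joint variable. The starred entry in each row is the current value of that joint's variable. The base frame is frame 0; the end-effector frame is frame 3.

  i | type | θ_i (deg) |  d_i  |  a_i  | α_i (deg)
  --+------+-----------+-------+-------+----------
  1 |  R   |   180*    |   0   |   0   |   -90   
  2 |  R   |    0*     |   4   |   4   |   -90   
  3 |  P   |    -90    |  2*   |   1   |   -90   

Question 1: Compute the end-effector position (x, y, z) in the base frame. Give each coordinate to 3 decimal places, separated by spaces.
after link 1: o_1 = (0.0000, 0.0000, 0.0000)
after link 2: o_2 = (-4.0000, -4.0000, 0.0000)
after link 3: o_3 = (-4.0000, -5.0000, -2.0000)

-4.000 -5.000 -2.000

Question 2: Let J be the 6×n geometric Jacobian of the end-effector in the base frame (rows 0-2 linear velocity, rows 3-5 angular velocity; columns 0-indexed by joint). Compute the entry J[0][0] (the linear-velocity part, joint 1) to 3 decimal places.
5.000

axis z_0 = ẑ; lever o_n−o_0 = (-4.0000,-5.0000,-2.0000)
cross product → J_v[:, 0] = (5.0000,-4.0000,0.0000)
J_ω[:, 0] = z_0
entry J[0][0] = 5.0000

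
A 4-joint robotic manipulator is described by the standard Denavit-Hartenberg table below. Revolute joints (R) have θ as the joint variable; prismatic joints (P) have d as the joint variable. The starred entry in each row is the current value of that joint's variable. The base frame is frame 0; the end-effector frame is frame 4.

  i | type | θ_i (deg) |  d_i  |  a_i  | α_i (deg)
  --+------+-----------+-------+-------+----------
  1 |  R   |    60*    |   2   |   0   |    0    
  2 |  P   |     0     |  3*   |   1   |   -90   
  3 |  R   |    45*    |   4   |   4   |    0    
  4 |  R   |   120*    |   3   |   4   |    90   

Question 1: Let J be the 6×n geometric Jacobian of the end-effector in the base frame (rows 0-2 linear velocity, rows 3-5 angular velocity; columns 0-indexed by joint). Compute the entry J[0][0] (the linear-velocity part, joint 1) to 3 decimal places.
-3.469

axis z_0 = ẑ; lever o_n−o_0 = (-6.0798,3.4694,1.1363)
cross product → J_v[:, 0] = (-3.4694,-6.0798,0.0000)
J_ω[:, 0] = z_0
entry J[0][0] = -3.4694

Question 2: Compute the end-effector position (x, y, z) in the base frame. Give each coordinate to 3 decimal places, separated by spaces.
-6.080 3.469 1.136

after link 1: o_1 = (0.0000, 0.0000, 2.0000)
after link 2: o_2 = (0.5000, 0.8660, 5.0000)
after link 3: o_3 = (-1.5499, 5.3155, 2.1716)
after link 4: o_4 = (-6.0798, 3.4694, 1.1363)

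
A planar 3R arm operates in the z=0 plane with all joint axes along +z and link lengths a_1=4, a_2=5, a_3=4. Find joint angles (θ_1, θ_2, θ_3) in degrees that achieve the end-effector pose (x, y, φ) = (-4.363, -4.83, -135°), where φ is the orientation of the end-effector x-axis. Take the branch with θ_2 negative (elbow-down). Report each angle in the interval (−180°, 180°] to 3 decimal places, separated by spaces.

wrist centre = target − a_3·(cos φ, sin φ) = (-1.5346, -2.0016)
cos θ_2 = (6.3612−4²−5²)/(2·4·5) = -0.8660; θ_2 = -149.9936° (elbow-down)
β = atan2(-2.0016,-1.5346) = -127.4768°; ψ = atan2(-2.5005,-0.3298) = -97.5147°
θ_1 = β − ψ = -29.9620°
θ_3 = φ − θ_1 − θ_2 = 44.9557° (wrapped to (-180°,180°])

-29.962 -149.994 44.956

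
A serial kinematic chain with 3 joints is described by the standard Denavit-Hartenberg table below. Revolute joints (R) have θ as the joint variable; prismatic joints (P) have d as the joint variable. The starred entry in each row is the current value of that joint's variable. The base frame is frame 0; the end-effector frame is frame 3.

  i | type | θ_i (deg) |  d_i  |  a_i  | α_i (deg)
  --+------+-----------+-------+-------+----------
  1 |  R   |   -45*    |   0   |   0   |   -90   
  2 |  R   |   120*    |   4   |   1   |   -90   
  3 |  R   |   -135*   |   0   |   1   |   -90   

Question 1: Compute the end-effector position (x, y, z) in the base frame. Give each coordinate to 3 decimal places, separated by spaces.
after link 1: o_1 = (0.0000, 0.0000, 0.0000)
after link 2: o_2 = (2.4749, 3.1820, -0.8660)
after link 3: o_3 = (3.2249, 3.4320, -0.2537)

3.225 3.432 -0.254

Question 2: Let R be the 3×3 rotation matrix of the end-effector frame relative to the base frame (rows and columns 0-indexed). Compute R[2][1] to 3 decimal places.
End-effector y-axis (col 1 of R) = (0.6124,-0.6124,-0.5000)
R[2][1] = -0.5000

-0.500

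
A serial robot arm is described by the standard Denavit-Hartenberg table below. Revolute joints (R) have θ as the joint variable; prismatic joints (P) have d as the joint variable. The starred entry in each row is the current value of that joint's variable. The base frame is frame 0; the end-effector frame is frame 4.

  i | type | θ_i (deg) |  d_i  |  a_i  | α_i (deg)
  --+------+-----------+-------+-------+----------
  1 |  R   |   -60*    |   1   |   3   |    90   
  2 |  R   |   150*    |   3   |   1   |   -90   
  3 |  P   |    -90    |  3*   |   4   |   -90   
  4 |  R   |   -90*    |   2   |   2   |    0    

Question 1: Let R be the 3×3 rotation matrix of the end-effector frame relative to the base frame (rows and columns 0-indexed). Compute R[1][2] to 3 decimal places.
0.750

End-effector z-axis (col 2 of R) = (-0.4330,0.7500,0.5000)
R[1][2] = 0.7500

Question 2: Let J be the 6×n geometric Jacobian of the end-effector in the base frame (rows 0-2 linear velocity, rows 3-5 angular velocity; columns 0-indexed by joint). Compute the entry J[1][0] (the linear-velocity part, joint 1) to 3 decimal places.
axis z_0 = ẑ; lever o_n−o_0 = (-7.1112,-1.6830,-1.8301)
cross product → J_v[:, 0] = (1.6830,-7.1112,0.0000)
J_ω[:, 0] = z_0
entry J[1][0] = -7.1112

-7.111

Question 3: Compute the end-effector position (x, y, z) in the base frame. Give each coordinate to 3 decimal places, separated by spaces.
-7.111 -1.683 -1.830

after link 1: o_1 = (1.5000, -2.5981, 1.0000)
after link 2: o_2 = (-1.5311, -3.3481, 1.5000)
after link 3: o_3 = (-5.7452, -4.0490, -1.0981)
after link 4: o_4 = (-7.1112, -1.6830, -1.8301)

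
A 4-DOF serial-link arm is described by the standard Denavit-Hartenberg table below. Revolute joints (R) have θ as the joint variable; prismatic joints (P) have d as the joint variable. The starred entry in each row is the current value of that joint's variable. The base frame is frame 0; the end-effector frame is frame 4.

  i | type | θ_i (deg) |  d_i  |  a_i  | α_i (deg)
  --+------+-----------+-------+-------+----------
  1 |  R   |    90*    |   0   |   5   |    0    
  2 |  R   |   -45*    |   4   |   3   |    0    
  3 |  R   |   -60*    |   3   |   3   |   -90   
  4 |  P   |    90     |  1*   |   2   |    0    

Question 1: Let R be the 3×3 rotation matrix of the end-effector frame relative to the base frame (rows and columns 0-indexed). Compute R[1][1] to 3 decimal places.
End-effector y-axis (col 1 of R) = (-0.9659,0.2588,-0.0000)
R[1][1] = 0.2588

0.259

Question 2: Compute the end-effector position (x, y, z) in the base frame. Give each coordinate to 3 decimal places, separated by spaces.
5.278 7.311 5.000

after link 1: o_1 = (0.0000, 5.0000, 0.0000)
after link 2: o_2 = (2.1213, 7.1213, 4.0000)
after link 3: o_3 = (5.0191, 6.3449, 7.0000)
after link 4: o_4 = (5.2779, 7.3108, 5.0000)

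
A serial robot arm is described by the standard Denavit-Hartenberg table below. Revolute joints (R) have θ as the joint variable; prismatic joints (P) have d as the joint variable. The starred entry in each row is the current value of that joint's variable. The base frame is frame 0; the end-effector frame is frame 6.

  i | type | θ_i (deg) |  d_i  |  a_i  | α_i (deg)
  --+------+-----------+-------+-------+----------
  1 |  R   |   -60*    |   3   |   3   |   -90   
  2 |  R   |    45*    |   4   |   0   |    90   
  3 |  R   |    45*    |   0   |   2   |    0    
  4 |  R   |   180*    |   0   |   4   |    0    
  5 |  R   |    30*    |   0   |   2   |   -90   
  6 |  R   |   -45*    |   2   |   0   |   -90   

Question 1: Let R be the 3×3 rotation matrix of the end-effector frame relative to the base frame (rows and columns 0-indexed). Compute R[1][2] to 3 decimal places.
End-effector z-axis (col 2 of R) = (-0.9062,0.2036,-0.3706)
R[1][2] = 0.2036

0.204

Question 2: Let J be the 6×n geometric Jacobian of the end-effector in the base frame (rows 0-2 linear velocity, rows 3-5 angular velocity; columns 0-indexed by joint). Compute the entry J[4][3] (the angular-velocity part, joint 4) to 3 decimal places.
axis z_3 = (0.3536,-0.6124,0.7071); lever o_n−o_3 = (-5.0708,-1.7729,1.0000)
cross product → J_v[:, 3] = (0.6413,-3.9392,-3.7321)
J_ω[:, 3] = z_3
entry J[4][3] = -0.6124

-0.612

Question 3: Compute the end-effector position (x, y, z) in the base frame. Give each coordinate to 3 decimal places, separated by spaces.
1.618 -2.530 3.000

after link 1: o_1 = (1.5000, -2.5981, 3.0000)
after link 2: o_2 = (4.9641, -0.5981, 3.0000)
after link 3: o_3 = (6.6888, -0.7570, 2.0000)
after link 4: o_4 = (3.2394, -0.4392, 4.0000)
after link 5: o_5 = (1.3833, -1.0881, 4.3660)
after link 6: o_6 = (1.6180, -2.5299, 3.0000)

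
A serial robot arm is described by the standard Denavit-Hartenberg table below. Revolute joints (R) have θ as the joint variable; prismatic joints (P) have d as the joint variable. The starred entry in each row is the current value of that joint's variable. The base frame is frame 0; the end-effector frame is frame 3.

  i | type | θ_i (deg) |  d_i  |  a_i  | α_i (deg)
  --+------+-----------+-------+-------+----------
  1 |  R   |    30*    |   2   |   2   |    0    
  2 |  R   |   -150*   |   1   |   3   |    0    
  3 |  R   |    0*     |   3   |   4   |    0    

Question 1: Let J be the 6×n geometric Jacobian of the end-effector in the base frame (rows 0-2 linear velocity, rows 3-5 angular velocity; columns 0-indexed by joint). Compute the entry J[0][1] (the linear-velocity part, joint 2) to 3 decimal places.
axis z_1 = (0.0000,0.0000,1.0000); lever o_n−o_1 = (-3.5000,-6.0622,4.0000)
cross product → J_v[:, 1] = (6.0622,-3.5000,0.0000)
J_ω[:, 1] = z_1
entry J[0][1] = 6.0622

6.062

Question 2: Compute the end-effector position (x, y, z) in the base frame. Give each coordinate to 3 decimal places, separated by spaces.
-1.768 -5.062 6.000

after link 1: o_1 = (1.7321, 1.0000, 2.0000)
after link 2: o_2 = (0.2321, -1.5981, 3.0000)
after link 3: o_3 = (-1.7679, -5.0622, 6.0000)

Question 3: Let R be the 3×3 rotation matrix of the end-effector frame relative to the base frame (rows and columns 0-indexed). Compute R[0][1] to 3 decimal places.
End-effector y-axis (col 1 of R) = (0.8660,-0.5000,0.0000)
R[0][1] = 0.8660

0.866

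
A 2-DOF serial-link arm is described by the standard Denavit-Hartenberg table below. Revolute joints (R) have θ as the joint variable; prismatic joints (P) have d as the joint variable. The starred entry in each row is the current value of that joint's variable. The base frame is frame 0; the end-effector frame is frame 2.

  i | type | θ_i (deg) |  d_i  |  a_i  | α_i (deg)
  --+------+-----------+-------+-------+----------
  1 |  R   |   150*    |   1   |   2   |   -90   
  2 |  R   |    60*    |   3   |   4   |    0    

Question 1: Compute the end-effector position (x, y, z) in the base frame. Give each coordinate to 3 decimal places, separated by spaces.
after link 1: o_1 = (-1.7321, 1.0000, 1.0000)
after link 2: o_2 = (-4.9641, -0.5981, -2.4641)

-4.964 -0.598 -2.464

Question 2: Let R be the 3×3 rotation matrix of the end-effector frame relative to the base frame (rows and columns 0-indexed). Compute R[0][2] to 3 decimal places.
End-effector z-axis (col 2 of R) = (-0.5000,-0.8660,0.0000)
R[0][2] = -0.5000

-0.500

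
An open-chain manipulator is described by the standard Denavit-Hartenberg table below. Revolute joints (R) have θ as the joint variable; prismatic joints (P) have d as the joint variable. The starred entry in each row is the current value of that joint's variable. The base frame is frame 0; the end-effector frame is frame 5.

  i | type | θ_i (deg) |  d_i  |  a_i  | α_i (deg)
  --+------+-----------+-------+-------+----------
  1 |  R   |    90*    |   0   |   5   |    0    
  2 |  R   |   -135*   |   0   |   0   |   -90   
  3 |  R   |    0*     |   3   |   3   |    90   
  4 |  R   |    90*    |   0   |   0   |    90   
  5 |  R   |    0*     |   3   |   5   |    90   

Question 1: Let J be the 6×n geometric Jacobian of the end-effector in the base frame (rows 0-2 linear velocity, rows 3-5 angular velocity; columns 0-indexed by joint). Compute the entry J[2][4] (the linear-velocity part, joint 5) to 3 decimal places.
axis z_4 = (0.7071,-0.7071,0.0000); lever o_n−o_4 = (5.6569,1.4142,0.0000)
cross product → J_v[:, 4] = (-0.0000,0.0000,5.0000)
J_ω[:, 4] = z_4
entry J[2][4] = 5.0000

5.000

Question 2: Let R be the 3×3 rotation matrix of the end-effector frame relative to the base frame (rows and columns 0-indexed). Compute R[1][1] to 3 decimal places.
End-effector y-axis (col 1 of R) = (0.7071,-0.7071,0.0000)
R[1][1] = -0.7071

-0.707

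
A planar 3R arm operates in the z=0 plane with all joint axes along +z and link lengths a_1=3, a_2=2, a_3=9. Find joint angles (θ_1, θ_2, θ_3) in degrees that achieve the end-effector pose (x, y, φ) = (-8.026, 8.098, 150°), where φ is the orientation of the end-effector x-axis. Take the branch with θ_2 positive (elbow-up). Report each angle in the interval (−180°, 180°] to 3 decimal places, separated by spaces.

59.995 90.003 0.002

wrist centre = target − a_3·(cos φ, sin φ) = (-0.2318, 3.5980)
cos θ_2 = (12.9993−3²−2²)/(2·3·2) = -0.0001; θ_2 = 90.0032° (elbow-up)
β = atan2(3.5980,-0.2318) = 93.6857°; ψ = atan2(2.0000,2.9999) = 33.6911°
θ_1 = β − ψ = 59.9947°
θ_3 = φ − θ_1 − θ_2 = 0.0021° (wrapped to (-180°,180°])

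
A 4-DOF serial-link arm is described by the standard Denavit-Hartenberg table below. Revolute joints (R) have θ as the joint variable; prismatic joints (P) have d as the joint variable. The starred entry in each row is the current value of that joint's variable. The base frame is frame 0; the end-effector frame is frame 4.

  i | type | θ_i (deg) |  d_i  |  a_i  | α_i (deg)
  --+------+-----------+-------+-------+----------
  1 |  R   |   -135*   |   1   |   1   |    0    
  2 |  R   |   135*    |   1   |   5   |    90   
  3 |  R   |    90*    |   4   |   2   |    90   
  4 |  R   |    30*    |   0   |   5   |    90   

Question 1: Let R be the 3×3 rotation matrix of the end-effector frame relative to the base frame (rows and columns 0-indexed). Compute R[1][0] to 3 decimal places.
End-effector x-axis (col 0 of R) = (0.0000,-0.5000,0.8660)
R[1][0] = -0.5000

-0.500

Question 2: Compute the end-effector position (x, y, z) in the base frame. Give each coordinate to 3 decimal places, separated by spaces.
4.293 -7.207 8.330

after link 1: o_1 = (-0.7071, -0.7071, 1.0000)
after link 2: o_2 = (4.2929, -0.7071, 2.0000)
after link 3: o_3 = (4.2929, -4.7071, 4.0000)
after link 4: o_4 = (4.2929, -7.2071, 8.3301)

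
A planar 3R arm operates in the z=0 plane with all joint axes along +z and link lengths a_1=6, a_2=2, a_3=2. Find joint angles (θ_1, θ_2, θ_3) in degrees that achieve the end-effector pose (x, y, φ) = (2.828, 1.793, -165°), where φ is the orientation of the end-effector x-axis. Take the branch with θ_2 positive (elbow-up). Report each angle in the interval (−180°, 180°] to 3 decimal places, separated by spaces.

6.788 120.013 68.199

wrist centre = target − a_3·(cos φ, sin φ) = (4.7599, 2.3106)
cos θ_2 = (27.9952−6²−2²)/(2·6·2) = -0.5002; θ_2 = 120.0131° (elbow-up)
β = atan2(2.3106,4.7599) = 25.8939°; ψ = atan2(1.7318,4.9996) = 19.1057°
θ_1 = β − ψ = 6.7883°
θ_3 = φ − θ_1 − θ_2 = 68.1986° (wrapped to (-180°,180°])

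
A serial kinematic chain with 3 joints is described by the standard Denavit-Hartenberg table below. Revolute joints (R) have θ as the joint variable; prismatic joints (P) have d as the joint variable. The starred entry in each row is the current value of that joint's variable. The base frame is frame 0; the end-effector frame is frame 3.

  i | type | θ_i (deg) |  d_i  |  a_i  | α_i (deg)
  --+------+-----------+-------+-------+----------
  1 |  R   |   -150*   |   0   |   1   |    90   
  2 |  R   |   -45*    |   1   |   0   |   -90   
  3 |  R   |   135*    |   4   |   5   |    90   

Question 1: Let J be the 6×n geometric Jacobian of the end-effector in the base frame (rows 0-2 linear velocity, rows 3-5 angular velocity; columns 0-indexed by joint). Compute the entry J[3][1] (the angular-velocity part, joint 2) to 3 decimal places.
-0.500

axis z_1 = (-0.5000,0.8660,0.0000); lever o_n−o_1 = (0.9833,-2.3601,5.3284)
cross product → J_v[:, 1] = (4.6146,2.6642,0.3284)
J_ω[:, 1] = z_1
entry J[3][1] = -0.5000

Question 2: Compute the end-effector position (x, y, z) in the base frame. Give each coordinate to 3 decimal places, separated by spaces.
after link 1: o_1 = (-0.8660, -0.5000, 0.0000)
after link 2: o_2 = (-1.3660, 0.3660, 0.0000)
after link 3: o_3 = (0.1173, -2.8601, 5.3284)

0.117 -2.860 5.328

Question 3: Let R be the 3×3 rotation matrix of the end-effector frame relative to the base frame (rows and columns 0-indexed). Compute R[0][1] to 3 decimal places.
End-effector y-axis (col 1 of R) = (-0.6124,-0.3536,0.7071)
R[0][1] = -0.6124

-0.612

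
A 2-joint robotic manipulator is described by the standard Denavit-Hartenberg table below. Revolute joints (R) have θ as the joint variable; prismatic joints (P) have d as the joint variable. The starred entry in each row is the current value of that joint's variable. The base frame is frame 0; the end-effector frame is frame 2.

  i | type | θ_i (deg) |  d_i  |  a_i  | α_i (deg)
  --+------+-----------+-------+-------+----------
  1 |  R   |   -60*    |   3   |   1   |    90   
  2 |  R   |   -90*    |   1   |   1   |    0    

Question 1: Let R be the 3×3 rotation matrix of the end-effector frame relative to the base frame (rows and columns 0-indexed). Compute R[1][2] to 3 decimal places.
End-effector z-axis (col 2 of R) = (-0.8660,-0.5000,0.0000)
R[1][2] = -0.5000

-0.500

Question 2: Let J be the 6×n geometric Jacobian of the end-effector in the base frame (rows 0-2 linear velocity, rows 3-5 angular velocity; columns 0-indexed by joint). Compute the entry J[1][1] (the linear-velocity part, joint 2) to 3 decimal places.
axis z_1 = (-0.8660,-0.5000,0.0000); lever o_n−o_1 = (-0.8660,-0.5000,-1.0000)
cross product → J_v[:, 1] = (0.5000,-0.8660,0.0000)
J_ω[:, 1] = z_1
entry J[1][1] = -0.8660

-0.866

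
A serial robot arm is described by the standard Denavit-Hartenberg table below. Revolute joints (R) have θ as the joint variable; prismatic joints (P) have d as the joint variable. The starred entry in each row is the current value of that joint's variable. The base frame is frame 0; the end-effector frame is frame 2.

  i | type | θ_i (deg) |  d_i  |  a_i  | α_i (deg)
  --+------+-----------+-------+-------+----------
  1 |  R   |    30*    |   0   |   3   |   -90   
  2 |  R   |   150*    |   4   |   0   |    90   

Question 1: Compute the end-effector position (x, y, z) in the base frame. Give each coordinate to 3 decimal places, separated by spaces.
0.598 4.964 0.000

after link 1: o_1 = (2.5981, 1.5000, 0.0000)
after link 2: o_2 = (0.5981, 4.9641, 0.0000)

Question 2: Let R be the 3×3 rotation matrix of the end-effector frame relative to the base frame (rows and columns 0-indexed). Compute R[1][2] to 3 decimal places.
End-effector z-axis (col 2 of R) = (0.4330,0.2500,-0.8660)
R[1][2] = 0.2500

0.250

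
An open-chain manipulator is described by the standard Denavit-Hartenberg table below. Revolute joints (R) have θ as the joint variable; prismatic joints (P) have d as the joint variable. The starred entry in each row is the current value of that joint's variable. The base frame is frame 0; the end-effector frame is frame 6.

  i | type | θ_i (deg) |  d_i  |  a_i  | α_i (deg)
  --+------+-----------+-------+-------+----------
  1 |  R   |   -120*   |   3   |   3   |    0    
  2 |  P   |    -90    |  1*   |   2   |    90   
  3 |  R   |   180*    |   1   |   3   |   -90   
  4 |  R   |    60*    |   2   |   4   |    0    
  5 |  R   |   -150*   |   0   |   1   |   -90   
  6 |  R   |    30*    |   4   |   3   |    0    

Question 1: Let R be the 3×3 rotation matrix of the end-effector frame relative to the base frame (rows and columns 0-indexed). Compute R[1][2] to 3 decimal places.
-0.500

End-effector z-axis (col 2 of R) = (0.8660,-0.5000,0.0000)
R[1][2] = -0.5000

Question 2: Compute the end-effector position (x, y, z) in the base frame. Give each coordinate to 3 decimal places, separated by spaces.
after link 1: o_1 = (-1.5000, -2.5981, 3.0000)
after link 2: o_2 = (-3.2321, -1.5981, 4.0000)
after link 3: o_3 = (-0.1340, -2.2321, 4.0000)
after link 4: o_4 = (-0.1340, -6.2321, 2.0000)
after link 5: o_5 = (0.3660, -5.3660, 2.0000)
after link 6: o_6 = (5.1292, -5.1160, 3.5000)

5.129 -5.116 3.500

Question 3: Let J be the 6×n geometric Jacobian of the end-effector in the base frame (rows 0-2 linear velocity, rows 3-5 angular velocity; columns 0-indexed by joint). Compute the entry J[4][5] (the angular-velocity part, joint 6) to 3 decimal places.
-0.500

axis z_5 = (0.8660,-0.5000,0.0000); lever o_n−o_5 = (4.7631,0.2500,1.5000)
cross product → J_v[:, 5] = (-0.7500,-1.2990,2.5981)
J_ω[:, 5] = z_5
entry J[4][5] = -0.5000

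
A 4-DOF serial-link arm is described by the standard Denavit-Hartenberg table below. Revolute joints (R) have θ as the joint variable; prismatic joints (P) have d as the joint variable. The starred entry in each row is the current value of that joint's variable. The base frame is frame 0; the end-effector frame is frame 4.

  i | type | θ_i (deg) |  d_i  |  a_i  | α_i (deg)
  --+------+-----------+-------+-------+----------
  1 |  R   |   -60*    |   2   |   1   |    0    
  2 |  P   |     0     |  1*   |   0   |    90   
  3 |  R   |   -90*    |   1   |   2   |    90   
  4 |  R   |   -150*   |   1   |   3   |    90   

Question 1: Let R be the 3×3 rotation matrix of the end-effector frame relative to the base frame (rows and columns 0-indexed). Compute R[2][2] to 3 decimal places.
0.500

End-effector z-axis (col 2 of R) = (-0.7500,-0.4330,0.5000)
R[2][2] = 0.5000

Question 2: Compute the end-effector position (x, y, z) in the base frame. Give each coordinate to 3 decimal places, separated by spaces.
0.433 0.250 3.598

after link 1: o_1 = (0.5000, -0.8660, 2.0000)
after link 2: o_2 = (0.5000, -0.8660, 3.0000)
after link 3: o_3 = (-0.3660, -1.3660, 1.0000)
after link 4: o_4 = (0.4330, 0.2500, 3.5981)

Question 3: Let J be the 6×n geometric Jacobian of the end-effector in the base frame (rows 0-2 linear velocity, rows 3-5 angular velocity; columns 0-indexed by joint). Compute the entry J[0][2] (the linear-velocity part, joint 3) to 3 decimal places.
axis z_2 = (-0.8660,-0.5000,0.0000); lever o_n−o_2 = (-0.0670,1.1160,0.5981)
cross product → J_v[:, 2] = (-0.2990,0.5179,-1.0000)
J_ω[:, 2] = z_2
entry J[0][2] = -0.2990

-0.299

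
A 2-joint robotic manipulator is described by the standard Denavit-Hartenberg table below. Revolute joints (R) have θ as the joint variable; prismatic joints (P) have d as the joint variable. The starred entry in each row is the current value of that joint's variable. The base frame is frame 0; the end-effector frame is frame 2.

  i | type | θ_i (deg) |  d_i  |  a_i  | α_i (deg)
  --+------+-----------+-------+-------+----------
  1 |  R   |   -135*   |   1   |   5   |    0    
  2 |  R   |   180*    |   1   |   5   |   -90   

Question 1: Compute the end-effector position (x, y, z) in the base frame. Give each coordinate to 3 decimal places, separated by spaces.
0.000 -0.000 2.000

after link 1: o_1 = (-3.5355, -3.5355, 1.0000)
after link 2: o_2 = (0.0000, -0.0000, 2.0000)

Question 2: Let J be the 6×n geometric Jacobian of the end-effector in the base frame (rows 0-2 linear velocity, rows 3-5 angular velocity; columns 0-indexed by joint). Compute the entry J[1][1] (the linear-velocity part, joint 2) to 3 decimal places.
3.536

axis z_1 = (0.0000,0.0000,1.0000); lever o_n−o_1 = (3.5355,3.5355,1.0000)
cross product → J_v[:, 1] = (-3.5355,3.5355,0.0000)
J_ω[:, 1] = z_1
entry J[1][1] = 3.5355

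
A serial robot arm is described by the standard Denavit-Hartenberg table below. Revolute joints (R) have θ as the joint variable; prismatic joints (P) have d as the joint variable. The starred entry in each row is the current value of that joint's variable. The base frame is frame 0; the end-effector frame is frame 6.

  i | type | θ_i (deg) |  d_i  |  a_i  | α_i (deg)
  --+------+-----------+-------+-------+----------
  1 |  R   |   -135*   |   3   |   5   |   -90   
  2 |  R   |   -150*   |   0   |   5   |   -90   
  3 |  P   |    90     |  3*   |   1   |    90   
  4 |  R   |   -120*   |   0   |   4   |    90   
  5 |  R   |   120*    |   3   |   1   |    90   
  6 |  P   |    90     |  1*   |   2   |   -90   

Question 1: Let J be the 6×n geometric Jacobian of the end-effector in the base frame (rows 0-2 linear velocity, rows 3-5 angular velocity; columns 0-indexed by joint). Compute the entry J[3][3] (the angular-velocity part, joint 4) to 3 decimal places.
axis z_3 = (0.6124,0.6124,0.5000); lever o_n−o_3 = (5.8949,-3.3160,-0.4264)
cross product → J_v[:, 3] = (1.3969,3.2086,-5.6405)
J_ω[:, 3] = z_3
entry J[3][3] = 0.6124

0.612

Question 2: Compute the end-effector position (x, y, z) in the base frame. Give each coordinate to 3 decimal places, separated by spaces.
after link 1: o_1 = (-3.5355, -3.5355, 3.0000)
after link 2: o_2 = (-0.4737, -0.4737, 5.5000)
after link 3: o_3 = (-2.2414, -0.8272, 8.0981)
after link 4: o_4 = (0.3975, -1.0167, 5.0981)
after link 5: o_5 = (1.9048, -2.8301, 7.2051)
after link 6: o_6 = (3.6535, -4.1433, 7.6716)

3.653 -4.143 7.672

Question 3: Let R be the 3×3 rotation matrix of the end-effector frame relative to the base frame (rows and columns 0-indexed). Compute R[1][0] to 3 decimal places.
End-effector x-axis (col 0 of R) = (0.4356,-0.7891,0.4330)
R[1][0] = -0.7891

-0.789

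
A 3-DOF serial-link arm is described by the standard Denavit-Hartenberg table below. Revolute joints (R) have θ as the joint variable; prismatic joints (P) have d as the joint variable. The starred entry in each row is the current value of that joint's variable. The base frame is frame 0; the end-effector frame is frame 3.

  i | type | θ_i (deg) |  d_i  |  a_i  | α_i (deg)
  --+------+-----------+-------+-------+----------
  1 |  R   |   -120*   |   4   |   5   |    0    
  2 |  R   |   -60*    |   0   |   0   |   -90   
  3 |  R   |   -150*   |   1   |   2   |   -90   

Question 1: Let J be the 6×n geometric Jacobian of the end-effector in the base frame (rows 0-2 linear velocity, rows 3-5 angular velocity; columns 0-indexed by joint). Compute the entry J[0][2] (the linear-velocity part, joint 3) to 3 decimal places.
-1.000

axis z_2 = (0.0000,-1.0000,0.0000); lever o_n−o_2 = (1.7321,-1.0000,1.0000)
cross product → J_v[:, 2] = (-1.0000,-0.0000,1.7321)
J_ω[:, 2] = z_2
entry J[0][2] = -1.0000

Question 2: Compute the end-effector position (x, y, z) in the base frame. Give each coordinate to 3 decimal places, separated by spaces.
after link 1: o_1 = (-2.5000, -4.3301, 4.0000)
after link 2: o_2 = (-2.5000, -4.3301, 4.0000)
after link 3: o_3 = (-0.7679, -5.3301, 5.0000)

-0.768 -5.330 5.000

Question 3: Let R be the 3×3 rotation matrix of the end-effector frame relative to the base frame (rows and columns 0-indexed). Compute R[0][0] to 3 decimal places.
End-effector x-axis (col 0 of R) = (0.8660,0.0000,0.5000)
R[0][0] = 0.8660

0.866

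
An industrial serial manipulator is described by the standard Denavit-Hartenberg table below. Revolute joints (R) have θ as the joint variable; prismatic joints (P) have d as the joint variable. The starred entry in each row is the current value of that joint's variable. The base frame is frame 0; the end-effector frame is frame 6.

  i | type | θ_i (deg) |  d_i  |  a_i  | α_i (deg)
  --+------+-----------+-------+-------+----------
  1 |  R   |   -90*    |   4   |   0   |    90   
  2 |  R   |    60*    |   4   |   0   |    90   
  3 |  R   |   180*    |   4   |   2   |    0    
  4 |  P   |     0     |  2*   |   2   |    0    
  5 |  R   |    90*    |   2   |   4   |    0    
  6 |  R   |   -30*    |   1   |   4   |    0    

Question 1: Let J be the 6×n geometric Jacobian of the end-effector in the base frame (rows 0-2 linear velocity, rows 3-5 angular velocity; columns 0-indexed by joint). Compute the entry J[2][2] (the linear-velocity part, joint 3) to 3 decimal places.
axis z_2 = (-0.0000,-0.8660,-0.5000); lever o_n−o_2 = (7.4641,-4.7942,-9.6962)
cross product → J_v[:, 2] = (6.0000,-3.7321,6.4641)
J_ω[:, 2] = z_2
entry J[2][2] = 6.4641

6.464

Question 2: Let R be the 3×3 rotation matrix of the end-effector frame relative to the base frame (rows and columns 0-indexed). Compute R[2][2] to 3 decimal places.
-0.500

End-effector z-axis (col 2 of R) = (-0.0000,-0.8660,-0.5000)
R[2][2] = -0.5000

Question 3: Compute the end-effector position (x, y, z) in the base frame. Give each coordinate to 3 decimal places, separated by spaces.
3.464 -4.794 -5.696

after link 1: o_1 = (0.0000, 0.0000, 4.0000)
after link 2: o_2 = (-4.0000, -0.0000, 4.0000)
after link 3: o_3 = (-4.0000, -2.4641, 0.2679)
after link 4: o_4 = (-4.0000, -3.1962, -2.4641)
after link 5: o_5 = (-0.0000, -4.9282, -3.4641)
after link 6: o_6 = (3.4641, -4.7942, -5.6962)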